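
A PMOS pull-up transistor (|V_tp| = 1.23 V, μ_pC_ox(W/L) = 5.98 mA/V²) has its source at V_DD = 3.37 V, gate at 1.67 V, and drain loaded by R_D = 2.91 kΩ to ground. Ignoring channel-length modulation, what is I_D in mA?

I_D = 0.660 mA

V_SG = V_DD − V_G = 3.37 − 1.67 = 1.7 V, so V_ov = 1.7 − 1.23 = 0.47 V.
Assume saturation: I_D = ½ k_p V_ov² = 0.5 × 5.98 × 0.47² = 0.66 mA, giving V_SD = V_DD − I_D R_D = 3.37 − 0.66 × 2.91 = 1.45 V.
V_SD = 1.45 V ≥ V_ov = 0.47 V, confirming saturation.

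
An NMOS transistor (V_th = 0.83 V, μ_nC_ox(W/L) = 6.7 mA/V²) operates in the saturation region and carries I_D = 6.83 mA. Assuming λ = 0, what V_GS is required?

In saturation I_D = ½ k_n (V_GS − V_th)², so V_GS − V_th = √(2 I_D / k_n) = √(2 × 6.83 / 6.7) = 1.43 V.
V_GS = 0.83 + 1.43 = 2.26 V.

V_GS = 2.26 V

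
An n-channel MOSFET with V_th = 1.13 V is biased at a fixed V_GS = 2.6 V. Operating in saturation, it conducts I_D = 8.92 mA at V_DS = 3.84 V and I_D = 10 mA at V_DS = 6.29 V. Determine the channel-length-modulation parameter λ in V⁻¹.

λ = 0.0610 V⁻¹

With V_GS fixed, I_D ∝ (1 + λ V_DS) in saturation, so I_D2/I_D1 = (1 + λ V_DS2)/(1 + λ V_DS1).
10/8.92 = 1.121 = (1 + 6.29 λ)/(1 + 3.84 λ).
Solving: λ (I_D1 V_DS2 − I_D2 V_DS1) = I_D2 − I_D1, so λ = (10 − 8.92) / (8.92 × 6.29 − 10 × 3.84) = 1.08 / 17.7 = 0.061 V⁻¹.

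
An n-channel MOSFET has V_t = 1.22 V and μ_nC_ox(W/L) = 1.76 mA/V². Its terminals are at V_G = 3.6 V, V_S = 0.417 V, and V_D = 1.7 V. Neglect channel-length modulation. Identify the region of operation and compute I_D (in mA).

Triode; I_D = 2.98 mA

V_GS = V_G − V_S = 3.6 − 0.417 = 3.18 V; V_DS = V_D − V_S = 1.7 − 0.417 = 1.28 V.
V_ov = V_GS − V_t = 3.18 − 1.22 = 1.96 V.
Since V_DS = 1.28 V < V_ov = 1.96 V, the device is in the triode region.
I_D = k_n [V_ov · V_DS − ½ V_DS²] = 1.76 × [1.96 × 1.28 − 0.5 × 1.28²] = 2.98 mA.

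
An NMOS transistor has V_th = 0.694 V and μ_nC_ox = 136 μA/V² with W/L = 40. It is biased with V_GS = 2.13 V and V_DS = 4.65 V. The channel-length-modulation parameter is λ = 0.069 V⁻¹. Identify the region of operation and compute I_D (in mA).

Saturation; I_D = 7.41 mA

k_n = μ_nC_ox · (W/L) = 5.44 mA/V².
V_ov = V_GS − V_th = 2.13 − 0.694 = 1.44 V.
Since V_DS = 4.65 V ≥ V_ov = 1.44 V, the device is in saturation.
I_D = ½ k_n V_ov² (1 + λ V_DS) = 0.5 × 5.44 × 1.44² × (1 + 0.069 × 4.65) = 7.41 mA.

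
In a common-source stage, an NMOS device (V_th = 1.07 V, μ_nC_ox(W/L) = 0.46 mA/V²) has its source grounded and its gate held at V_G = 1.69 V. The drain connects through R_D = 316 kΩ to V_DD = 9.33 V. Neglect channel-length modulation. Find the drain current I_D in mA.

V_GS = V_G = 1.69 V, so V_ov = 1.69 − 1.07 = 0.62 V.
Assume saturation: I_D = ½ k_n V_ov² = 0.5 × 0.46 × 0.62² = 0.0884 mA, giving V_DS = V_DD − I_D R_D = 9.33 − 0.0884 × 316 = -18.6 V.
But -18.6 V < V_ov = 0.62 V, so the device is actually in triode.
In triode I_D = k_n[V_ov V_DS − ½ V_DS²] and I_D = (V_DD − V_DS)/R_D. Equating: 72.7 V_DS² − 91.12 V_DS + 9.33 = 0, giving V_DS = 0.112 V (the root below V_ov).
I_D = (9.33 − 0.112) / 316 = 0.0292 mA.

I_D = 0.0292 mA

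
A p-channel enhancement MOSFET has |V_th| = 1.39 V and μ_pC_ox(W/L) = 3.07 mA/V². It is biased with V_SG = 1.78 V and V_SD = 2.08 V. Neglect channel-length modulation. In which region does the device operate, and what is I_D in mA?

V_ov = V_SG − |V_th| = 1.78 − 1.39 = 0.39 V.
Since V_SD = 2.08 V ≥ V_ov = 0.39 V, the device is in saturation.
I_D = ½ k_p V_ov² = 0.5 × 3.07 × 0.39² = 0.233 mA.

Saturation; I_D = 0.233 mA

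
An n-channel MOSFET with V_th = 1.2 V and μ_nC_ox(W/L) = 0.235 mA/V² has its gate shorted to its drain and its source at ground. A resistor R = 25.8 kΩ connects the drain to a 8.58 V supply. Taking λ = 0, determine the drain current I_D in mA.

With gate tied to drain, V_GS = V_DS ≥ V_GS − V_th, so the device is in saturation.
KCL at the drain: ½ k_n (V_GS − V_th)² = (V_DD − V_GS)/R.
Let x = V_GS − 1.2. Then 3.03 x² + x − 7.38 = 0, giving x = 1.4 V (positive root), so V_GS = 2.6 V.
I_D = (V_DD − V_GS)/R = (8.58 − 2.6) / 25.8 = 0.232 mA.

I_D = 0.232 mA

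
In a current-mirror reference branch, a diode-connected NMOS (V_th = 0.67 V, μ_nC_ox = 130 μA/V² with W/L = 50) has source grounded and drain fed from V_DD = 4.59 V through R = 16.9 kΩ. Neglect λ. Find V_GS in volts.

With gate tied to drain, V_GS = V_DS ≥ V_GS − V_th, so the device is in saturation.
k_n = μ_nC_ox · (W/L) = 6.5 mA/V².
KCL at the drain: ½ k_n (V_GS − V_th)² = (V_DD − V_GS)/R.
Let x = V_GS − 0.67. Then 54.9 x² + x − 3.92 = 0, giving x = 0.258 V (positive root), so V_GS = 0.928 V.
I_D = (V_DD − V_GS)/R = (4.59 − 0.928) / 16.9 = 0.217 mA.

V_GS = 0.928 V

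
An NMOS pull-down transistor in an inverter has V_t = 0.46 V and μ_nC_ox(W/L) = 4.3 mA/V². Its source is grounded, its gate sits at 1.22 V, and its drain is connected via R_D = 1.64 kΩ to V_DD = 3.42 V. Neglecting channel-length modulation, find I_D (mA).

V_GS = V_G = 1.22 V, so V_ov = 1.22 − 0.46 = 0.76 V.
Assume saturation: I_D = ½ k_n V_ov² = 0.5 × 4.3 × 0.76² = 1.24 mA, giving V_DS = V_DD − I_D R_D = 3.42 − 1.24 × 1.64 = 1.38 V.
V_DS = 1.38 V ≥ V_ov = 0.76 V, confirming saturation.

I_D = 1.24 mA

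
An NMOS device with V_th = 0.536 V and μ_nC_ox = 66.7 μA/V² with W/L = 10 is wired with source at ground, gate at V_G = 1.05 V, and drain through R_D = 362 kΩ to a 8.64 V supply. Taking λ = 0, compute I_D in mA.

I_D = 0.0237 mA

V_GS = V_G = 1.05 V, so V_ov = 1.05 − 0.536 = 0.514 V.
k_n = μ_nC_ox · (W/L) = 0.667 mA/V².
Assume saturation: I_D = ½ k_n V_ov² = 0.5 × 0.667 × 0.514² = 0.0881 mA, giving V_DS = V_DD − I_D R_D = 8.64 − 0.0881 × 362 = -23.3 V.
But -23.3 V < V_ov = 0.514 V, so the device is actually in triode.
In triode I_D = k_n[V_ov V_DS − ½ V_DS²] and I_D = (V_DD − V_DS)/R_D. Equating: 121 V_DS² − 125.1 V_DS + 8.64 = 0, giving V_DS = 0.0744 V (the root below V_ov).
I_D = (8.64 − 0.0744) / 362 = 0.0237 mA.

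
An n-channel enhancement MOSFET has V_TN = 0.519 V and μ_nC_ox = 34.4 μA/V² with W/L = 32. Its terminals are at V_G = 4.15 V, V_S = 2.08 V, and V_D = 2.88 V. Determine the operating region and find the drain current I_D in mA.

Triode; I_D = 1.01 mA

V_GS = V_G − V_S = 4.15 − 2.08 = 2.07 V; V_DS = V_D − V_S = 2.88 − 2.08 = 0.8 V.
k_n = μ_nC_ox · (W/L) = 1.101 mA/V².
V_ov = V_GS − V_TN = 2.07 − 0.519 = 1.55 V.
Since V_DS = 0.8 V < V_ov = 1.55 V, the device is in the triode region.
I_D = k_n [V_ov · V_DS − ½ V_DS²] = 1.101 × [1.55 × 0.8 − 0.5 × 0.8²] = 1.01 mA.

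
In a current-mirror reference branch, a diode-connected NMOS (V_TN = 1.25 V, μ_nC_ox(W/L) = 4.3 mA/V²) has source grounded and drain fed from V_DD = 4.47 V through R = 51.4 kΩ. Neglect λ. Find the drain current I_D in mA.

With gate tied to drain, V_GS = V_DS ≥ V_GS − V_TN, so the device is in saturation.
KCL at the drain: ½ k_n (V_GS − V_TN)² = (V_DD − V_GS)/R.
Let x = V_GS − 1.25. Then 111 x² + x − 3.22 = 0, giving x = 0.166 V (positive root), so V_GS = 1.42 V.
I_D = (V_DD − V_GS)/R = (4.47 − 1.42) / 51.4 = 0.0594 mA.

I_D = 0.0594 mA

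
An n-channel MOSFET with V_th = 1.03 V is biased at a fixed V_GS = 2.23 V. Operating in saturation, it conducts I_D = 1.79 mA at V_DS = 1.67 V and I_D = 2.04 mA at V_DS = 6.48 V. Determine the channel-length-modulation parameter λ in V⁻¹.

λ = 0.0305 V⁻¹

With V_GS fixed, I_D ∝ (1 + λ V_DS) in saturation, so I_D2/I_D1 = (1 + λ V_DS2)/(1 + λ V_DS1).
2.04/1.79 = 1.14 = (1 + 6.48 λ)/(1 + 1.67 λ).
Solving: λ (I_D1 V_DS2 − I_D2 V_DS1) = I_D2 − I_D1, so λ = (2.04 − 1.79) / (1.79 × 6.48 − 2.04 × 1.67) = 0.25 / 8.19 = 0.0305 V⁻¹.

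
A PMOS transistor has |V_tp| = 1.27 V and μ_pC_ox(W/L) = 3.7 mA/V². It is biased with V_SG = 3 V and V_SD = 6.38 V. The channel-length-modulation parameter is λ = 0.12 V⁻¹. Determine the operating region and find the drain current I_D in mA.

Saturation; I_D = 9.78 mA

V_ov = V_SG − |V_tp| = 3 − 1.27 = 1.73 V.
Since V_SD = 6.38 V ≥ V_ov = 1.73 V, the device is in saturation.
I_D = ½ k_p V_ov² (1 + λ V_SD) = 0.5 × 3.7 × 1.73² × (1 + 0.12 × 6.38) = 9.78 mA.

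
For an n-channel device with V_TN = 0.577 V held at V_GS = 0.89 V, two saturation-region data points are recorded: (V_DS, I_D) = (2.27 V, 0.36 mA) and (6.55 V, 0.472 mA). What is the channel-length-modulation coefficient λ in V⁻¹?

With V_GS fixed, I_D ∝ (1 + λ V_DS) in saturation, so I_D2/I_D1 = (1 + λ V_DS2)/(1 + λ V_DS1).
0.472/0.36 = 1.311 = (1 + 6.55 λ)/(1 + 2.27 λ).
Solving: λ (I_D1 V_DS2 − I_D2 V_DS1) = I_D2 − I_D1, so λ = (0.472 − 0.36) / (0.36 × 6.55 − 0.472 × 2.27) = 0.112 / 1.29 = 0.0871 V⁻¹.

λ = 0.0871 V⁻¹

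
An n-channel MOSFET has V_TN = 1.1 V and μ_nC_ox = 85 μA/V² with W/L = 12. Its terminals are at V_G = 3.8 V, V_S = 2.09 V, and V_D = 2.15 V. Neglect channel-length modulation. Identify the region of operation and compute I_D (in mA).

V_GS = V_G − V_S = 3.8 − 2.09 = 1.71 V; V_DS = V_D − V_S = 2.15 − 2.09 = 0.06 V.
k_n = μ_nC_ox · (W/L) = 1.02 mA/V².
V_ov = V_GS − V_TN = 1.71 − 1.1 = 0.61 V.
Since V_DS = 0.06 V < V_ov = 0.61 V, the device is in the triode region.
I_D = k_n [V_ov · V_DS − ½ V_DS²] = 1.02 × [0.61 × 0.06 − 0.5 × 0.06²] = 0.0355 mA.

Triode; I_D = 0.0355 mA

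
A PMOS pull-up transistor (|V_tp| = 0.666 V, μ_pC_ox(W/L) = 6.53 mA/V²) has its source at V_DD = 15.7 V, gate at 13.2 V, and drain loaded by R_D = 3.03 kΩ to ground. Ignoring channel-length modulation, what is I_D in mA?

I_D = 5.02 mA

V_SG = V_DD − V_G = 15.7 − 13.2 = 2.5 V, so V_ov = 2.5 − 0.666 = 1.83 V.
Assume saturation: I_D = ½ k_p V_ov² = 0.5 × 6.53 × 1.83² = 11 mA, giving V_SD = V_DD − I_D R_D = 15.7 − 11 × 3.03 = -17.6 V.
But -17.6 V < V_ov = 1.83 V, so the device is actually in triode.
In triode I_D = k_p[V_ov V_SD − ½ V_SD²] and I_D = (V_DD − V_SD)/R_D. Equating: 9.89 V_SD² − 37.29 V_SD + 15.7 = 0, giving V_SD = 0.483 V (the root below V_ov).
I_D = (15.7 − 0.483) / 3.03 = 5.02 mA.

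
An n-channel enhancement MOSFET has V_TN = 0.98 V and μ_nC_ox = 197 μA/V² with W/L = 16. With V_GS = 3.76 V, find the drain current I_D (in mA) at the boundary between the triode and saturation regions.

I_D = 12.2 mA

At the boundary V_DS = V_ov = V_GS − V_TN = 3.76 − 0.98 = 2.78 V.
k_n = μ_nC_ox · (W/L) = 3.152 mA/V².
I_D = ½ k_n V_ov² = 0.5 × 3.152 × 2.78² = 12.2 mA.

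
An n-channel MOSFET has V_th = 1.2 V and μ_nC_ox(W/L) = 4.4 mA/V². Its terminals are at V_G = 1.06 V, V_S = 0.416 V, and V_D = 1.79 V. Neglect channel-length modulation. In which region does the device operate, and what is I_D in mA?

V_GS = V_G − V_S = 1.06 − 0.416 = 0.644 V; V_DS = V_D − V_S = 1.79 − 0.416 = 1.37 V.
V_GS = 0.644 V < V_th = 1.2 V, so the transistor is in cutoff.

Cutoff; I_D = 0 mA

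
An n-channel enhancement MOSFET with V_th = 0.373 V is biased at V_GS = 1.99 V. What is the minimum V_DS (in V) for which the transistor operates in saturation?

The boundary between triode and saturation is V_DS = V_GS − V_th = V_ov.
V_ov = 1.99 − 0.373 = 1.62 V.

V_DS,sat = 1.62 V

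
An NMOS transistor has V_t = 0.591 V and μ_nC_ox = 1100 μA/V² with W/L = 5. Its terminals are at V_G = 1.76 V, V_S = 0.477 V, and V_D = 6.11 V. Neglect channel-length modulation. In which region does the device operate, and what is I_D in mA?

Saturation; I_D = 1.32 mA

V_GS = V_G − V_S = 1.76 − 0.477 = 1.28 V; V_DS = V_D − V_S = 6.11 − 0.477 = 5.63 V.
k_n = μ_nC_ox · (W/L) = 5.5 mA/V².
V_ov = V_GS − V_t = 1.28 − 0.591 = 0.692 V.
Since V_DS = 5.63 V ≥ V_ov = 0.692 V, the device is in saturation.
I_D = ½ k_n V_ov² = 0.5 × 5.5 × 0.692² = 1.32 mA.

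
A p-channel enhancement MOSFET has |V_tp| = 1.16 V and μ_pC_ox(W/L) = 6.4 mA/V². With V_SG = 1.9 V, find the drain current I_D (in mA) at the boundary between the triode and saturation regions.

At the boundary V_SD = V_ov = V_SG − |V_tp| = 1.9 − 1.16 = 0.74 V.
I_D = ½ k_p V_ov² = 0.5 × 6.4 × 0.74² = 1.75 mA.

I_D = 1.75 mA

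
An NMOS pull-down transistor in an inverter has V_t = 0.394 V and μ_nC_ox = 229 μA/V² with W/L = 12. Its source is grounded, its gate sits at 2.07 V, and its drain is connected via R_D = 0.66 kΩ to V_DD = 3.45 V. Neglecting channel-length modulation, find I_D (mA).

V_GS = V_G = 2.07 V, so V_ov = 2.07 − 0.394 = 1.68 V.
k_n = μ_nC_ox · (W/L) = 2.748 mA/V².
Assume saturation: I_D = ½ k_n V_ov² = 0.5 × 2.748 × 1.68² = 3.86 mA, giving V_DS = V_DD − I_D R_D = 3.45 − 3.86 × 0.66 = 0.903 V.
But 0.903 V < V_ov = 1.68 V, so the device is actually in triode.
In triode I_D = k_n[V_ov V_DS − ½ V_DS²] and I_D = (V_DD − V_DS)/R_D. Equating: 0.907 V_DS² − 4.04 V_DS + 3.45 = 0, giving V_DS = 1.15 V (the root below V_ov).
I_D = (3.45 − 1.15) / 0.66 = 3.48 mA.

I_D = 3.48 mA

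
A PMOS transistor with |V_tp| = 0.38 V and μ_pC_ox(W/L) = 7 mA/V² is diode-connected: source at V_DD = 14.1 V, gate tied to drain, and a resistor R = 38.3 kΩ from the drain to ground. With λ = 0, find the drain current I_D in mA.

With gate tied to drain, V_SG = V_SD ≥ V_SG − |V_tp|, so the device is in saturation.
KCL at the drain: ½ k_p (V_SG − |V_tp|)² = (V_DD − V_SG)/R.
Let x = V_SG − 0.38. Then 134 x² + x − 13.72 = 0, giving x = 0.316 V (positive root), so V_SG = 0.696 V.
I_D = (V_DD − V_SG)/R = (14.1 − 0.696) / 38.3 = 0.35 mA.

I_D = 0.350 mA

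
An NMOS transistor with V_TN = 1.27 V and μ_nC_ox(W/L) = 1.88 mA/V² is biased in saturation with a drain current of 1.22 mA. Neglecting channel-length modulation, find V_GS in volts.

V_GS = 2.41 V

In saturation I_D = ½ k_n (V_GS − V_TN)², so V_GS − V_TN = √(2 I_D / k_n) = √(2 × 1.22 / 1.88) = 1.14 V.
V_GS = 1.27 + 1.14 = 2.41 V.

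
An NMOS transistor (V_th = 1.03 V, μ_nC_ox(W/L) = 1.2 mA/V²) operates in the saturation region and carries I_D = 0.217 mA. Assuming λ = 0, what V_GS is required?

V_GS = 1.63 V

In saturation I_D = ½ k_n (V_GS − V_th)², so V_GS − V_th = √(2 I_D / k_n) = √(2 × 0.217 / 1.2) = 0.601 V.
V_GS = 1.03 + 0.601 = 1.63 V.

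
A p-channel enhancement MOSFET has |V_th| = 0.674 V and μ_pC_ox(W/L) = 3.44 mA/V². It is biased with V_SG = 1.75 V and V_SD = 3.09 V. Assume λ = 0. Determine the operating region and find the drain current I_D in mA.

V_ov = V_SG − |V_th| = 1.75 − 0.674 = 1.08 V.
Since V_SD = 3.09 V ≥ V_ov = 1.08 V, the device is in saturation.
I_D = ½ k_p V_ov² = 0.5 × 3.44 × 1.08² = 1.99 mA.

Saturation; I_D = 1.99 mA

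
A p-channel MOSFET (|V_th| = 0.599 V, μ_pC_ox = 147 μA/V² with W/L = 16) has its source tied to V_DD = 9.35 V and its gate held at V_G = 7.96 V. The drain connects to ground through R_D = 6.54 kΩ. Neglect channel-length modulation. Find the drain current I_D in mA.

I_D = 0.736 mA

V_SG = V_DD − V_G = 9.35 − 7.96 = 1.39 V, so V_ov = 1.39 − 0.599 = 0.791 V.
k_p = μ_pC_ox · (W/L) = 2.352 mA/V².
Assume saturation: I_D = ½ k_p V_ov² = 0.5 × 2.352 × 0.791² = 0.736 mA, giving V_SD = V_DD − I_D R_D = 9.35 − 0.736 × 6.54 = 4.54 V.
V_SD = 4.54 V ≥ V_ov = 0.791 V, confirming saturation.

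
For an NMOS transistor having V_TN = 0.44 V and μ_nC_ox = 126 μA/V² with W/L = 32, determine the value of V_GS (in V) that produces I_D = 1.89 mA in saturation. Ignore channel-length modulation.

V_GS = 1.41 V

k_n = μ_nC_ox · (W/L) = 4.032 mA/V².
In saturation I_D = ½ k_n (V_GS − V_TN)², so V_GS − V_TN = √(2 I_D / k_n) = √(2 × 1.89 / 4.032) = 0.968 V.
V_GS = 0.44 + 0.968 = 1.41 V.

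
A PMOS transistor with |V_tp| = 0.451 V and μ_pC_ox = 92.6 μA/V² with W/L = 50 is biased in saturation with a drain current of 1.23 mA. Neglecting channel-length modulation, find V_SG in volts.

k_p = μ_pC_ox · (W/L) = 4.63 mA/V².
In saturation I_D = ½ k_p (V_SG − |V_tp|)², so V_SG − |V_tp| = √(2 I_D / k_p) = √(2 × 1.23 / 4.63) = 0.729 V.
V_SG = 0.451 + 0.729 = 1.18 V.

V_SG = 1.18 V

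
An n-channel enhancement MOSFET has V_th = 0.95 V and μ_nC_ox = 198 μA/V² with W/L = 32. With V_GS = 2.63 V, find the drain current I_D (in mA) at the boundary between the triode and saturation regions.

I_D = 8.94 mA

At the boundary V_DS = V_ov = V_GS − V_th = 2.63 − 0.95 = 1.68 V.
k_n = μ_nC_ox · (W/L) = 6.336 mA/V².
I_D = ½ k_n V_ov² = 0.5 × 6.336 × 1.68² = 8.94 mA.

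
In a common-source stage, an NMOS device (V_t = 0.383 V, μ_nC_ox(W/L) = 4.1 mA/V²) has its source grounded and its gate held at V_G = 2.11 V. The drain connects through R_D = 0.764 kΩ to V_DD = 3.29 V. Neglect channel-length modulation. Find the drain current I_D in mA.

V_GS = V_G = 2.11 V, so V_ov = 2.11 − 0.383 = 1.73 V.
Assume saturation: I_D = ½ k_n V_ov² = 0.5 × 4.1 × 1.73² = 6.11 mA, giving V_DS = V_DD − I_D R_D = 3.29 − 6.11 × 0.764 = -1.38 V.
But -1.38 V < V_ov = 1.73 V, so the device is actually in triode.
In triode I_D = k_n[V_ov V_DS − ½ V_DS²] and I_D = (V_DD − V_DS)/R_D. Equating: 1.57 V_DS² − 6.41 V_DS + 3.29 = 0, giving V_DS = 0.602 V (the root below V_ov).
I_D = (3.29 − 0.602) / 0.764 = 3.52 mA.

I_D = 3.52 mA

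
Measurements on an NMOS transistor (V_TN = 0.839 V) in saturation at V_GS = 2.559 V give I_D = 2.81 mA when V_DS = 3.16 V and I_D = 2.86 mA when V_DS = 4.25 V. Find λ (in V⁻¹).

With V_GS fixed, I_D ∝ (1 + λ V_DS) in saturation, so I_D2/I_D1 = (1 + λ V_DS2)/(1 + λ V_DS1).
2.86/2.81 = 1.018 = (1 + 4.25 λ)/(1 + 3.16 λ).
Solving: λ (I_D1 V_DS2 − I_D2 V_DS1) = I_D2 − I_D1, so λ = (2.86 − 2.81) / (2.81 × 4.25 − 2.86 × 3.16) = 0.05 / 2.9 = 0.0172 V⁻¹.

λ = 0.0172 V⁻¹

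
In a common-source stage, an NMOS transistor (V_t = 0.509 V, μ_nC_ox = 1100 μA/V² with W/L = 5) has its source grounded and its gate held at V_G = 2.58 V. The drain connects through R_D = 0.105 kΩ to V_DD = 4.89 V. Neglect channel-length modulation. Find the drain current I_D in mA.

V_GS = V_G = 2.58 V, so V_ov = 2.58 − 0.509 = 2.07 V.
k_n = μ_nC_ox · (W/L) = 5.5 mA/V².
Assume saturation: I_D = ½ k_n V_ov² = 0.5 × 5.5 × 2.07² = 11.8 mA, giving V_DS = V_DD − I_D R_D = 4.89 − 11.8 × 0.105 = 3.65 V.
V_DS = 3.65 V ≥ V_ov = 2.07 V, confirming saturation.

I_D = 11.8 mA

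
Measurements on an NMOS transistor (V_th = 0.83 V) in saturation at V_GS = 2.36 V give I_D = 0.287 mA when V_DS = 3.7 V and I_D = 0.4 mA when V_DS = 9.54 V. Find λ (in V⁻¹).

With V_GS fixed, I_D ∝ (1 + λ V_DS) in saturation, so I_D2/I_D1 = (1 + λ V_DS2)/(1 + λ V_DS1).
0.4/0.287 = 1.394 = (1 + 9.54 λ)/(1 + 3.7 λ).
Solving: λ (I_D1 V_DS2 − I_D2 V_DS1) = I_D2 − I_D1, so λ = (0.4 − 0.287) / (0.287 × 9.54 − 0.4 × 3.7) = 0.113 / 1.26 = 0.0898 V⁻¹.

λ = 0.0898 V⁻¹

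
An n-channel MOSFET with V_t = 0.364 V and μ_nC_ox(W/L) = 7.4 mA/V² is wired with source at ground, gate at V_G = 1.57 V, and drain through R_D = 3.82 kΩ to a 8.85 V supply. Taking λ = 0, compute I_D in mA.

V_GS = V_G = 1.57 V, so V_ov = 1.57 − 0.364 = 1.21 V.
Assume saturation: I_D = ½ k_n V_ov² = 0.5 × 7.4 × 1.21² = 5.38 mA, giving V_DS = V_DD − I_D R_D = 8.85 − 5.38 × 3.82 = -11.7 V.
But -11.7 V < V_ov = 1.21 V, so the device is actually in triode.
In triode I_D = k_n[V_ov V_DS − ½ V_DS²] and I_D = (V_DD − V_DS)/R_D. Equating: 14.1 V_DS² − 35.09 V_DS + 8.85 = 0, giving V_DS = 0.285 V (the root below V_ov).
I_D = (8.85 − 0.285) / 3.82 = 2.24 mA.

I_D = 2.24 mA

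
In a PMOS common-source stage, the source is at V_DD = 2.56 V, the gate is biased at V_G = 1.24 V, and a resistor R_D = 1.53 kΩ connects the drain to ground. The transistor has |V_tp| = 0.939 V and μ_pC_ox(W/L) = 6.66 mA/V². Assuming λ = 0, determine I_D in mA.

I_D = 0.483 mA

V_SG = V_DD − V_G = 2.56 − 1.24 = 1.32 V, so V_ov = 1.32 − 0.939 = 0.381 V.
Assume saturation: I_D = ½ k_p V_ov² = 0.5 × 6.66 × 0.381² = 0.483 mA, giving V_SD = V_DD − I_D R_D = 2.56 − 0.483 × 1.53 = 1.82 V.
V_SD = 1.82 V ≥ V_ov = 0.381 V, confirming saturation.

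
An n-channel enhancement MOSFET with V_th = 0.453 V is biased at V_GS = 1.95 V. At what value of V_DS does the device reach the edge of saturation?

The boundary between triode and saturation is V_DS = V_GS − V_th = V_ov.
V_ov = 1.95 − 0.453 = 1.5 V.

V_DS,sat = 1.50 V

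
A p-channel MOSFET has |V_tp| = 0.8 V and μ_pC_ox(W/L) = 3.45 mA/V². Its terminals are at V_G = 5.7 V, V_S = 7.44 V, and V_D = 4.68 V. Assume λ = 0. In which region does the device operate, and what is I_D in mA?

Saturation; I_D = 1.52 mA

V_SG = V_S − V_G = 7.44 − 5.7 = 1.74 V; V_SD = V_S − V_D = 7.44 − 4.68 = 2.76 V.
V_ov = V_SG − |V_tp| = 1.74 − 0.8 = 0.94 V.
Since V_SD = 2.76 V ≥ V_ov = 0.94 V, the device is in saturation.
I_D = ½ k_p V_ov² = 0.5 × 3.45 × 0.94² = 1.52 mA.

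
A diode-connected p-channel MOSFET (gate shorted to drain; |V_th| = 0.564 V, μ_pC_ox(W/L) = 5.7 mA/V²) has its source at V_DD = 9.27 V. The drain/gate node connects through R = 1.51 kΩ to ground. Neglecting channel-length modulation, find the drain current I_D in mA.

With gate tied to drain, V_SG = V_SD ≥ V_SG − |V_th|, so the device is in saturation.
KCL at the drain: ½ k_p (V_SG − |V_th|)² = (V_DD − V_SG)/R.
Let x = V_SG − 0.564. Then 4.3 x² + x − 8.706 = 0, giving x = 1.31 V (positive root), so V_SG = 1.87 V.
I_D = (V_DD − V_SG)/R = (9.27 − 1.87) / 1.51 = 4.9 mA.

I_D = 4.90 mA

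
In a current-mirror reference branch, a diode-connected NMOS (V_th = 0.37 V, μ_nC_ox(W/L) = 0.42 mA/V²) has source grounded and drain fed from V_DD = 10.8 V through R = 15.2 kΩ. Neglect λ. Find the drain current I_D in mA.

With gate tied to drain, V_GS = V_DS ≥ V_GS − V_th, so the device is in saturation.
KCL at the drain: ½ k_n (V_GS − V_th)² = (V_DD − V_GS)/R.
Let x = V_GS − 0.37. Then 3.19 x² + x − 10.43 = 0, giving x = 1.66 V (positive root), so V_GS = 2.03 V.
I_D = (V_DD − V_GS)/R = (10.8 − 2.03) / 15.2 = 0.577 mA.

I_D = 0.577 mA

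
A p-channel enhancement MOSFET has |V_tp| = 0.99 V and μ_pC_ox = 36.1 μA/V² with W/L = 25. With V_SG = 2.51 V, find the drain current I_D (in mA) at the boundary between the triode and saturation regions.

I_D = 1.04 mA

At the boundary V_SD = V_ov = V_SG − |V_tp| = 2.51 − 0.99 = 1.52 V.
k_p = μ_pC_ox · (W/L) = 0.9025 mA/V².
I_D = ½ k_p V_ov² = 0.5 × 0.9025 × 1.52² = 1.04 mA.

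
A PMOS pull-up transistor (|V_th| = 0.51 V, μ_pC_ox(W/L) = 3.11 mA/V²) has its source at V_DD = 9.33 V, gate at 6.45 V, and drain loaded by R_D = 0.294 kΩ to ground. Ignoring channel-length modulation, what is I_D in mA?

V_SG = V_DD − V_G = 9.33 − 6.45 = 2.88 V, so V_ov = 2.88 − 0.51 = 2.37 V.
Assume saturation: I_D = ½ k_p V_ov² = 0.5 × 3.11 × 2.37² = 8.73 mA, giving V_SD = V_DD − I_D R_D = 9.33 − 8.73 × 0.294 = 6.76 V.
V_SD = 6.76 V ≥ V_ov = 2.37 V, confirming saturation.

I_D = 8.73 mA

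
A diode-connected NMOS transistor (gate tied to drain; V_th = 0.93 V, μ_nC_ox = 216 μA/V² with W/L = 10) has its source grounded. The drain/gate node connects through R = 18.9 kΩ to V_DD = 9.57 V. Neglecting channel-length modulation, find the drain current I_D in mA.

I_D = 0.424 mA

With gate tied to drain, V_GS = V_DS ≥ V_GS − V_th, so the device is in saturation.
k_n = μ_nC_ox · (W/L) = 2.16 mA/V².
KCL at the drain: ½ k_n (V_GS − V_th)² = (V_DD − V_GS)/R.
Let x = V_GS − 0.93. Then 20.4 x² + x − 8.64 = 0, giving x = 0.627 V (positive root), so V_GS = 1.56 V.
I_D = (V_DD − V_GS)/R = (9.57 − 1.56) / 18.9 = 0.424 mA.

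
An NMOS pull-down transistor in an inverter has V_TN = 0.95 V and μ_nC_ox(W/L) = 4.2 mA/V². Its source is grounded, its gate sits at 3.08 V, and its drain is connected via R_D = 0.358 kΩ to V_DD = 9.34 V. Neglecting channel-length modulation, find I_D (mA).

I_D = 9.53 mA

V_GS = V_G = 3.08 V, so V_ov = 3.08 − 0.95 = 2.13 V.
Assume saturation: I_D = ½ k_n V_ov² = 0.5 × 4.2 × 2.13² = 9.53 mA, giving V_DS = V_DD − I_D R_D = 9.34 − 9.53 × 0.358 = 5.93 V.
V_DS = 5.93 V ≥ V_ov = 2.13 V, confirming saturation.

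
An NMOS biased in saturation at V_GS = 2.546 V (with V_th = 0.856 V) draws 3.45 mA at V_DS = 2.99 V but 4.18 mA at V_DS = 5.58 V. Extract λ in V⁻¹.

λ = 0.108 V⁻¹

With V_GS fixed, I_D ∝ (1 + λ V_DS) in saturation, so I_D2/I_D1 = (1 + λ V_DS2)/(1 + λ V_DS1).
4.18/3.45 = 1.212 = (1 + 5.58 λ)/(1 + 2.99 λ).
Solving: λ (I_D1 V_DS2 − I_D2 V_DS1) = I_D2 − I_D1, so λ = (4.18 − 3.45) / (3.45 × 5.58 − 4.18 × 2.99) = 0.73 / 6.75 = 0.108 V⁻¹.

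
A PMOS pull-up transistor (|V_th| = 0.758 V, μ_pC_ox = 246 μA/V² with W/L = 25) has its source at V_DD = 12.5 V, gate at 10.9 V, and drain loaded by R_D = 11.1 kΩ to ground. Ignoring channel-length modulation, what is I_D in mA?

V_SG = V_DD − V_G = 12.5 − 10.9 = 1.6 V, so V_ov = 1.6 − 0.758 = 0.842 V.
k_p = μ_pC_ox · (W/L) = 6.15 mA/V².
Assume saturation: I_D = ½ k_p V_ov² = 0.5 × 6.15 × 0.842² = 2.18 mA, giving V_SD = V_DD − I_D R_D = 12.5 − 2.18 × 11.1 = -11.7 V.
But -11.7 V < V_ov = 0.842 V, so the device is actually in triode.
In triode I_D = k_p[V_ov V_SD − ½ V_SD²] and I_D = (V_DD − V_SD)/R_D. Equating: 34.1 V_SD² − 58.48 V_SD + 12.5 = 0, giving V_SD = 0.25 V (the root below V_ov).
I_D = (12.5 − 0.25) / 11.1 = 1.1 mA.

I_D = 1.10 mA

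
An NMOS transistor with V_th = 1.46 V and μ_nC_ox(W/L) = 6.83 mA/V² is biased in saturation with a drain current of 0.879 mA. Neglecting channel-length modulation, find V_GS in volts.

In saturation I_D = ½ k_n (V_GS − V_th)², so V_GS − V_th = √(2 I_D / k_n) = √(2 × 0.879 / 6.83) = 0.507 V.
V_GS = 1.46 + 0.507 = 1.97 V.

V_GS = 1.97 V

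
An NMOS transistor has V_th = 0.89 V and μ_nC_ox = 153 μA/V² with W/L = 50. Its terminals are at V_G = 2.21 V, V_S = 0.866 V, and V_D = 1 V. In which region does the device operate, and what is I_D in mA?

Triode; I_D = 0.397 mA

V_GS = V_G − V_S = 2.21 − 0.866 = 1.34 V; V_DS = V_D − V_S = 1 − 0.866 = 0.134 V.
k_n = μ_nC_ox · (W/L) = 7.65 mA/V².
V_ov = V_GS − V_th = 1.34 − 0.89 = 0.454 V.
Since V_DS = 0.134 V < V_ov = 0.454 V, the device is in the triode region.
I_D = k_n [V_ov · V_DS − ½ V_DS²] = 7.65 × [0.454 × 0.134 − 0.5 × 0.134²] = 0.397 mA.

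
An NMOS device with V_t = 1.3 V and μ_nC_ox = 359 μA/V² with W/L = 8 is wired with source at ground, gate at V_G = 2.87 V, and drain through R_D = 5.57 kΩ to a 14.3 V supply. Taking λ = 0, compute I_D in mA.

I_D = 2.44 mA

V_GS = V_G = 2.87 V, so V_ov = 2.87 − 1.3 = 1.57 V.
k_n = μ_nC_ox · (W/L) = 2.872 mA/V².
Assume saturation: I_D = ½ k_n V_ov² = 0.5 × 2.872 × 1.57² = 3.54 mA, giving V_DS = V_DD − I_D R_D = 14.3 − 3.54 × 5.57 = -5.42 V.
But -5.42 V < V_ov = 1.57 V, so the device is actually in triode.
In triode I_D = k_n[V_ov V_DS − ½ V_DS²] and I_D = (V_DD − V_DS)/R_D. Equating: 8 V_DS² − 26.12 V_DS + 14.3 = 0, giving V_DS = 0.696 V (the root below V_ov).
I_D = (14.3 − 0.696) / 5.57 = 2.44 mA.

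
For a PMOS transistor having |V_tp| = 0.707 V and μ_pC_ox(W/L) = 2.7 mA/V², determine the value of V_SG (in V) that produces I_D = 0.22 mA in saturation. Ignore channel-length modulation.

In saturation I_D = ½ k_p (V_SG − |V_tp|)², so V_SG − |V_tp| = √(2 I_D / k_p) = √(2 × 0.22 / 2.7) = 0.404 V.
V_SG = 0.707 + 0.404 = 1.11 V.

V_SG = 1.11 V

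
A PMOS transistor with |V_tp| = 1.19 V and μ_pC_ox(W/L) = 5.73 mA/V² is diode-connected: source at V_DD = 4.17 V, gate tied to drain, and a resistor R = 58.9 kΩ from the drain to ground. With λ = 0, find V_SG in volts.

With gate tied to drain, V_SG = V_SD ≥ V_SG − |V_tp|, so the device is in saturation.
KCL at the drain: ½ k_p (V_SG − |V_tp|)² = (V_DD − V_SG)/R.
Let x = V_SG − 1.19. Then 169 x² + x − 2.98 = 0, giving x = 0.13 V (positive root), so V_SG = 1.32 V.
I_D = (V_DD − V_SG)/R = (4.17 − 1.32) / 58.9 = 0.0484 mA.

V_SG = 1.32 V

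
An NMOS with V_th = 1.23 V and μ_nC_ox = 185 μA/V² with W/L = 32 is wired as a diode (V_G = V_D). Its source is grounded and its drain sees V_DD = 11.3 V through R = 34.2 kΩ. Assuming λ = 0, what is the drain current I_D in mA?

I_D = 0.285 mA

With gate tied to drain, V_GS = V_DS ≥ V_GS − V_th, so the device is in saturation.
k_n = μ_nC_ox · (W/L) = 5.92 mA/V².
KCL at the drain: ½ k_n (V_GS − V_th)² = (V_DD − V_GS)/R.
Let x = V_GS − 1.23. Then 101 x² + x − 10.07 = 0, giving x = 0.31 V (positive root), so V_GS = 1.54 V.
I_D = (V_DD − V_GS)/R = (11.3 − 1.54) / 34.2 = 0.285 mA.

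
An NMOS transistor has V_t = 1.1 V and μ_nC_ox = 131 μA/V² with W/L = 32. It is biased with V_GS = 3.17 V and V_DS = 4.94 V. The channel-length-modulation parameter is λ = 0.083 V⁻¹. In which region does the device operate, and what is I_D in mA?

Saturation; I_D = 12.7 mA

k_n = μ_nC_ox · (W/L) = 4.192 mA/V².
V_ov = V_GS − V_t = 3.17 − 1.1 = 2.07 V.
Since V_DS = 4.94 V ≥ V_ov = 2.07 V, the device is in saturation.
I_D = ½ k_n V_ov² (1 + λ V_DS) = 0.5 × 4.192 × 2.07² × (1 + 0.083 × 4.94) = 12.7 mA.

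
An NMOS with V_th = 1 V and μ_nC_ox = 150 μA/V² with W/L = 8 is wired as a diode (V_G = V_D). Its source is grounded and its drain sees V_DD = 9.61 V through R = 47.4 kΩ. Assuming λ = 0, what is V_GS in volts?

V_GS = 1.53 V

With gate tied to drain, V_GS = V_DS ≥ V_GS − V_th, so the device is in saturation.
k_n = μ_nC_ox · (W/L) = 1.2 mA/V².
KCL at the drain: ½ k_n (V_GS − V_th)² = (V_DD − V_GS)/R.
Let x = V_GS − 1. Then 28.4 x² + x − 8.61 = 0, giving x = 0.533 V (positive root), so V_GS = 1.53 V.
I_D = (V_DD − V_GS)/R = (9.61 − 1.53) / 47.4 = 0.17 mA.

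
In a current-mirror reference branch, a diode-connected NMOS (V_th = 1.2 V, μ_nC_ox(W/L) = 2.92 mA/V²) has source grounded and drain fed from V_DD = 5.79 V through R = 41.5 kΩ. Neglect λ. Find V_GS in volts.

With gate tied to drain, V_GS = V_DS ≥ V_GS − V_th, so the device is in saturation.
KCL at the drain: ½ k_n (V_GS − V_th)² = (V_DD − V_GS)/R.
Let x = V_GS − 1.2. Then 60.6 x² + x − 4.59 = 0, giving x = 0.267 V (positive root), so V_GS = 1.47 V.
I_D = (V_DD − V_GS)/R = (5.79 − 1.47) / 41.5 = 0.104 mA.

V_GS = 1.47 V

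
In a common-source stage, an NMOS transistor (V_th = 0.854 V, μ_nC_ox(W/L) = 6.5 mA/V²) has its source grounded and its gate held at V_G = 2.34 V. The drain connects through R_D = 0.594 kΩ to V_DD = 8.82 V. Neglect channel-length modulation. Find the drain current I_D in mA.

I_D = 7.18 mA

V_GS = V_G = 2.34 V, so V_ov = 2.34 − 0.854 = 1.49 V.
Assume saturation: I_D = ½ k_n V_ov² = 0.5 × 6.5 × 1.49² = 7.18 mA, giving V_DS = V_DD − I_D R_D = 8.82 − 7.18 × 0.594 = 4.56 V.
V_DS = 4.56 V ≥ V_ov = 1.49 V, confirming saturation.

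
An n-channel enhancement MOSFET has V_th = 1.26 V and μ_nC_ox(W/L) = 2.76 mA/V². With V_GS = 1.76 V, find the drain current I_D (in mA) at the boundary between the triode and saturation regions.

I_D = 0.345 mA

At the boundary V_DS = V_ov = V_GS − V_th = 1.76 − 1.26 = 0.5 V.
I_D = ½ k_n V_ov² = 0.5 × 2.76 × 0.5² = 0.345 mA.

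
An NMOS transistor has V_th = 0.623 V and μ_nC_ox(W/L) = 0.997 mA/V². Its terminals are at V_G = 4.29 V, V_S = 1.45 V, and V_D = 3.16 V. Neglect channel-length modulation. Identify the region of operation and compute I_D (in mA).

Triode; I_D = 2.32 mA

V_GS = V_G − V_S = 4.29 − 1.45 = 2.84 V; V_DS = V_D − V_S = 3.16 − 1.45 = 1.71 V.
V_ov = V_GS − V_th = 2.84 − 0.623 = 2.22 V.
Since V_DS = 1.71 V < V_ov = 2.22 V, the device is in the triode region.
I_D = k_n [V_ov · V_DS − ½ V_DS²] = 0.997 × [2.22 × 1.71 − 0.5 × 1.71²] = 2.32 mA.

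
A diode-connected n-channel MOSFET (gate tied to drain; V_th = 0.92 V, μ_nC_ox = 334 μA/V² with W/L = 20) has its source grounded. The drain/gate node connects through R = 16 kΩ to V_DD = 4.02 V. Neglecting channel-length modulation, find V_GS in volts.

V_GS = 1.15 V

With gate tied to drain, V_GS = V_DS ≥ V_GS − V_th, so the device is in saturation.
k_n = μ_nC_ox · (W/L) = 6.68 mA/V².
KCL at the drain: ½ k_n (V_GS − V_th)² = (V_DD − V_GS)/R.
Let x = V_GS − 0.92. Then 53.4 x² + x − 3.1 = 0, giving x = 0.232 V (positive root), so V_GS = 1.15 V.
I_D = (V_DD − V_GS)/R = (4.02 − 1.15) / 16 = 0.179 mA.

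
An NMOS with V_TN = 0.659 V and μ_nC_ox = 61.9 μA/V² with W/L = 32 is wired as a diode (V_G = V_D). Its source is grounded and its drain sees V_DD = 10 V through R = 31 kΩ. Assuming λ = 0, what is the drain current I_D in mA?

I_D = 0.284 mA

With gate tied to drain, V_GS = V_DS ≥ V_GS − V_TN, so the device is in saturation.
k_n = μ_nC_ox · (W/L) = 1.981 mA/V².
KCL at the drain: ½ k_n (V_GS − V_TN)² = (V_DD − V_GS)/R.
Let x = V_GS − 0.659. Then 30.7 x² + x − 9.341 = 0, giving x = 0.536 V (positive root), so V_GS = 1.19 V.
I_D = (V_DD − V_GS)/R = (10 − 1.19) / 31 = 0.284 mA.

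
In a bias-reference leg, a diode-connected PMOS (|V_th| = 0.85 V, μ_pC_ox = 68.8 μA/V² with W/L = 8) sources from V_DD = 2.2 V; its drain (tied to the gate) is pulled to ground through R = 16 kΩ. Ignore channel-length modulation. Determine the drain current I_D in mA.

With gate tied to drain, V_SG = V_SD ≥ V_SG − |V_th|, so the device is in saturation.
k_p = μ_pC_ox · (W/L) = 0.5504 mA/V².
KCL at the drain: ½ k_p (V_SG − |V_th|)² = (V_DD − V_SG)/R.
Let x = V_SG − 0.85. Then 4.4 x² + x − 1.35 = 0, giving x = 0.452 V (positive root), so V_SG = 1.3 V.
I_D = (V_DD − V_SG)/R = (2.2 − 1.3) / 16 = 0.0561 mA.

I_D = 0.0561 mA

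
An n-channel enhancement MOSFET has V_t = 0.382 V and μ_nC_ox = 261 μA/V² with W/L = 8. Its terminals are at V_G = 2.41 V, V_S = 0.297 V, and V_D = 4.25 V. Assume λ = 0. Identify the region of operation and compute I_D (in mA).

Saturation; I_D = 3.13 mA

V_GS = V_G − V_S = 2.41 − 0.297 = 2.11 V; V_DS = V_D − V_S = 4.25 − 0.297 = 3.95 V.
k_n = μ_nC_ox · (W/L) = 2.088 mA/V².
V_ov = V_GS − V_t = 2.11 − 0.382 = 1.73 V.
Since V_DS = 3.95 V ≥ V_ov = 1.73 V, the device is in saturation.
I_D = ½ k_n V_ov² = 0.5 × 2.088 × 1.73² = 3.13 mA.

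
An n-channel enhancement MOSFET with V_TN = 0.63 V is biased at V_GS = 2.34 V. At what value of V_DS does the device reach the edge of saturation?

V_DS,sat = 1.71 V

The boundary between triode and saturation is V_DS = V_GS − V_TN = V_ov.
V_ov = 2.34 − 0.63 = 1.71 V.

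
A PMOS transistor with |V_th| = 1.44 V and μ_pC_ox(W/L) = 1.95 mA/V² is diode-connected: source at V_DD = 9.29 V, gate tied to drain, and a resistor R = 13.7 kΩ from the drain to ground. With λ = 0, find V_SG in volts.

V_SG = 2.17 V

With gate tied to drain, V_SG = V_SD ≥ V_SG − |V_th|, so the device is in saturation.
KCL at the drain: ½ k_p (V_SG − |V_th|)² = (V_DD − V_SG)/R.
Let x = V_SG − 1.44. Then 13.4 x² + x − 7.85 = 0, giving x = 0.73 V (positive root), so V_SG = 2.17 V.
I_D = (V_DD − V_SG)/R = (9.29 − 2.17) / 13.7 = 0.52 mA.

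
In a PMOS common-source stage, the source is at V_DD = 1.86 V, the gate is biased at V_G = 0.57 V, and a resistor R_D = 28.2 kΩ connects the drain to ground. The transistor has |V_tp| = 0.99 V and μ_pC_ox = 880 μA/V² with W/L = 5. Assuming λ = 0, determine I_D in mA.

V_SG = V_DD − V_G = 1.86 − 0.57 = 1.29 V, so V_ov = 1.29 − 0.99 = 0.3 V.
k_p = μ_pC_ox · (W/L) = 4.4 mA/V².
Assume saturation: I_D = ½ k_p V_ov² = 0.5 × 4.4 × 0.3² = 0.198 mA, giving V_SD = V_DD − I_D R_D = 1.86 − 0.198 × 28.2 = -3.72 V.
But -3.72 V < V_ov = 0.3 V, so the device is actually in triode.
In triode I_D = k_p[V_ov V_SD − ½ V_SD²] and I_D = (V_DD − V_SD)/R_D. Equating: 62 V_SD² − 38.22 V_SD + 1.86 = 0, giving V_SD = 0.0533 V (the root below V_ov).
I_D = (1.86 − 0.0533) / 28.2 = 0.0641 mA.

I_D = 0.0641 mA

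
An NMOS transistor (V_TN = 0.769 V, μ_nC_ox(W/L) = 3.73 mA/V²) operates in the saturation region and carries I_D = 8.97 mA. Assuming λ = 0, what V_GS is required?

V_GS = 2.96 V

In saturation I_D = ½ k_n (V_GS − V_TN)², so V_GS − V_TN = √(2 I_D / k_n) = √(2 × 8.97 / 3.73) = 2.19 V.
V_GS = 0.769 + 2.19 = 2.96 V.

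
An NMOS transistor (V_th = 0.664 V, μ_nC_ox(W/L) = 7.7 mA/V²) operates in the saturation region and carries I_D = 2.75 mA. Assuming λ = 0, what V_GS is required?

In saturation I_D = ½ k_n (V_GS − V_th)², so V_GS − V_th = √(2 I_D / k_n) = √(2 × 2.75 / 7.7) = 0.845 V.
V_GS = 0.664 + 0.845 = 1.51 V.

V_GS = 1.51 V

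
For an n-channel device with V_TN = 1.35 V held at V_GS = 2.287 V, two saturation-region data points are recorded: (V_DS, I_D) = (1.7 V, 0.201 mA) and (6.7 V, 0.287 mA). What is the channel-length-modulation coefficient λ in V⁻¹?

λ = 0.100 V⁻¹

With V_GS fixed, I_D ∝ (1 + λ V_DS) in saturation, so I_D2/I_D1 = (1 + λ V_DS2)/(1 + λ V_DS1).
0.287/0.201 = 1.428 = (1 + 6.7 λ)/(1 + 1.7 λ).
Solving: λ (I_D1 V_DS2 − I_D2 V_DS1) = I_D2 − I_D1, so λ = (0.287 − 0.201) / (0.201 × 6.7 − 0.287 × 1.7) = 0.086 / 0.859 = 0.1 V⁻¹.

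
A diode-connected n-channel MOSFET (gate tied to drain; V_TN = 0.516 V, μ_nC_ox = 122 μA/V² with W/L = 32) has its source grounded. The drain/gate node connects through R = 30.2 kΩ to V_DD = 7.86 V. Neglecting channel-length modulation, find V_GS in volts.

V_GS = 0.861 V

With gate tied to drain, V_GS = V_DS ≥ V_GS − V_TN, so the device is in saturation.
k_n = μ_nC_ox · (W/L) = 3.904 mA/V².
KCL at the drain: ½ k_n (V_GS − V_TN)² = (V_DD − V_GS)/R.
Let x = V_GS − 0.516. Then 59 x² + x − 7.344 = 0, giving x = 0.345 V (positive root), so V_GS = 0.861 V.
I_D = (V_DD − V_GS)/R = (7.86 − 0.861) / 30.2 = 0.232 mA.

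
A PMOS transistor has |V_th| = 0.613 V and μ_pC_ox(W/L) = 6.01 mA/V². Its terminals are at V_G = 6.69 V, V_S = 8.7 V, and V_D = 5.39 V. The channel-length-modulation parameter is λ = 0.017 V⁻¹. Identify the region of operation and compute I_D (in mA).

V_SG = V_S − V_G = 8.7 − 6.69 = 2.01 V; V_SD = V_S − V_D = 8.7 − 5.39 = 3.31 V.
V_ov = V_SG − |V_th| = 2.01 − 0.613 = 1.4 V.
Since V_SD = 3.31 V ≥ V_ov = 1.4 V, the device is in saturation.
I_D = ½ k_p V_ov² (1 + λ V_SD) = 0.5 × 6.01 × 1.4² × (1 + 0.017 × 3.31) = 6.19 mA.

Saturation; I_D = 6.19 mA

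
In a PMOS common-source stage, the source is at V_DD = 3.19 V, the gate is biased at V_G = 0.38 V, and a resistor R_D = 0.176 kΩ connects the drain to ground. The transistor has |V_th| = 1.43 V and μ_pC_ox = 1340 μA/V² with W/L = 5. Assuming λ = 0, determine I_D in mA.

I_D = 6.38 mA

V_SG = V_DD − V_G = 3.19 − 0.38 = 2.81 V, so V_ov = 2.81 − 1.43 = 1.38 V.
k_p = μ_pC_ox · (W/L) = 6.7 mA/V².
Assume saturation: I_D = ½ k_p V_ov² = 0.5 × 6.7 × 1.38² = 6.38 mA, giving V_SD = V_DD − I_D R_D = 3.19 − 6.38 × 0.176 = 2.07 V.
V_SD = 2.07 V ≥ V_ov = 1.38 V, confirming saturation.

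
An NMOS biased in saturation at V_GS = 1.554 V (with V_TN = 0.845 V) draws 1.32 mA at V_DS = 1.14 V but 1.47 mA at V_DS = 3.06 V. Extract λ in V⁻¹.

With V_GS fixed, I_D ∝ (1 + λ V_DS) in saturation, so I_D2/I_D1 = (1 + λ V_DS2)/(1 + λ V_DS1).
1.47/1.32 = 1.114 = (1 + 3.06 λ)/(1 + 1.14 λ).
Solving: λ (I_D1 V_DS2 − I_D2 V_DS1) = I_D2 − I_D1, so λ = (1.47 − 1.32) / (1.32 × 3.06 − 1.47 × 1.14) = 0.15 / 2.36 = 0.0635 V⁻¹.

λ = 0.0635 V⁻¹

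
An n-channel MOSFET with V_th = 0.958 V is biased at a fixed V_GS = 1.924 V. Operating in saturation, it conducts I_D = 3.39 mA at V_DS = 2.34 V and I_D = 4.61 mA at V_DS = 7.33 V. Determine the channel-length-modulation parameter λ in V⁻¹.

With V_GS fixed, I_D ∝ (1 + λ V_DS) in saturation, so I_D2/I_D1 = (1 + λ V_DS2)/(1 + λ V_DS1).
4.61/3.39 = 1.36 = (1 + 7.33 λ)/(1 + 2.34 λ).
Solving: λ (I_D1 V_DS2 − I_D2 V_DS1) = I_D2 − I_D1, so λ = (4.61 − 3.39) / (3.39 × 7.33 − 4.61 × 2.34) = 1.22 / 14.1 = 0.0868 V⁻¹.

λ = 0.0868 V⁻¹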